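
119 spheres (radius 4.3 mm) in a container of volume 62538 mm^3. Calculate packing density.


V_sphere = 4/3*pi*4.3^3 = 333.0381 mm^3
Total V = 119*333.0381 = 39631.5339 mm^3
PD = 39631.5339 / 62538 = 0.634

0.634


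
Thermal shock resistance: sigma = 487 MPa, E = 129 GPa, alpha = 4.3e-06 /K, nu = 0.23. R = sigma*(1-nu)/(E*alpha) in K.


R = 487*(1-0.23)/(129*1000*4.3e-06) = 676 K

676


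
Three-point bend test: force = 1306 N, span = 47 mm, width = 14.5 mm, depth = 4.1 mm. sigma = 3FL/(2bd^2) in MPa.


sigma = 3*1306*47/(2*14.5*4.1^2) = 377.7 MPa

377.7


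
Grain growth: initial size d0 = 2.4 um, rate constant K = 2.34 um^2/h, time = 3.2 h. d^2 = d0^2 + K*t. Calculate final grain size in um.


d^2 = 2.4^2 + 2.34*3.2 = 13.248
d = sqrt(13.248) = 3.64 um

3.64


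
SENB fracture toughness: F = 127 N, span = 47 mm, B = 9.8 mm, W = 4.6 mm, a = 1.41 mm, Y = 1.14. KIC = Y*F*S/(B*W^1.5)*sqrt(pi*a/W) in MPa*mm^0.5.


KIC = 1.14*127*47/(9.8*4.6^1.5)*sqrt(pi*1.41/4.6) = 69.06

69.06


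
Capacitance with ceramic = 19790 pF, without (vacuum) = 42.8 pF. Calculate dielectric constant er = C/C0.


er = 19790 / 42.8 = 462.38

462.38


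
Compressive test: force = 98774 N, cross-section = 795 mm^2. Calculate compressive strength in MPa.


CS = 98774 / 795 = 124.2 MPa

124.2


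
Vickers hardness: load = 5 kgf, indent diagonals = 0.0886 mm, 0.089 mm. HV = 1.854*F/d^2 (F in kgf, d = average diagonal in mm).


d_avg = (0.0886+0.089)/2 = 0.0888 mm
HV = 1.854*5/0.0888^2 = 1176

1176


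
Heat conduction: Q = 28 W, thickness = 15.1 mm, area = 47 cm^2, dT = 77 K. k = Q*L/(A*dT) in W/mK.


k = 28*15.1/1000/(47/10000*77) = 1.17 W/mK

1.17


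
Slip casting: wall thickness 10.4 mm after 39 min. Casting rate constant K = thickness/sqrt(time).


K = 10.4 / sqrt(39) = 10.4 / 6.245 = 1.665 mm/min^0.5

1.665


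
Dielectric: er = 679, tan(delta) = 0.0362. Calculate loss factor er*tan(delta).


Loss = 679 * 0.0362 = 24.58

24.58


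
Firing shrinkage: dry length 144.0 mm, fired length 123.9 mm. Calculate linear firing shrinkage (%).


FS = (144.0 - 123.9) / 144.0 * 100 = 13.96%

13.96


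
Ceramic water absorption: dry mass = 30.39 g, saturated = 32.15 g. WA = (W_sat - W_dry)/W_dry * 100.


WA = (32.15 - 30.39) / 30.39 * 100 = 5.79%

5.79


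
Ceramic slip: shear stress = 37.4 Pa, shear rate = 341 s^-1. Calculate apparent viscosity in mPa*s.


eta = tau/gamma * 1000 = 37.4/341 * 1000 = 109.7 mPa*s

109.7


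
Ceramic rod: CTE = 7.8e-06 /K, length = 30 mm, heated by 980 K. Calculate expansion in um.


dL = 7.8e-06 * 30 * 980 * 1000 = 229.32 um

229.32


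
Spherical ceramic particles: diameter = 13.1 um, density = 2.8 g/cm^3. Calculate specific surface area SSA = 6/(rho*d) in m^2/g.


SSA = 6 / (2.8 * 13.1) = 0.164 m^2/g

0.164


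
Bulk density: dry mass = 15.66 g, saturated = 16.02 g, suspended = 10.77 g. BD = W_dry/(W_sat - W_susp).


BD = 15.66 / (16.02 - 10.77) = 15.66 / 5.25 = 2.983 g/cm^3

2.983


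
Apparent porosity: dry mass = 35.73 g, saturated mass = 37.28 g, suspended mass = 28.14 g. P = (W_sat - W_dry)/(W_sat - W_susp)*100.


P = (37.28 - 35.73) / (37.28 - 28.14) * 100 = 1.55 / 9.14 * 100 = 17.0%

17.0


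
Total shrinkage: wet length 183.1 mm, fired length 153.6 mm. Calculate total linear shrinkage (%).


TS = (183.1 - 153.6) / 183.1 * 100 = 16.11%

16.11


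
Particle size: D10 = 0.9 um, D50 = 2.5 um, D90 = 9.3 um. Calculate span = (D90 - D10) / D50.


Span = (9.3 - 0.9) / 2.5 = 8.4 / 2.5 = 3.36

3.36


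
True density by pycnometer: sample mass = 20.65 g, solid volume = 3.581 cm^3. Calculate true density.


TD = 20.65 / 3.581 = 5.767 g/cm^3

5.767


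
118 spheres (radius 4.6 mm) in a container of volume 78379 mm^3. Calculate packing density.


V_sphere = 4/3*pi*4.6^3 = 407.7201 mm^3
Total V = 118*407.7201 = 48110.9718 mm^3
PD = 48110.9718 / 78379 = 0.614

0.614


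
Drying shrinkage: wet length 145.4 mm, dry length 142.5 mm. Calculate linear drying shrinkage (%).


DS = (145.4 - 142.5) / 145.4 * 100 = 1.99%

1.99


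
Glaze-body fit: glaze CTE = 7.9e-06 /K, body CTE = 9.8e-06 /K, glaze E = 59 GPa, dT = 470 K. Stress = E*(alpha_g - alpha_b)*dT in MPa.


Stress = 59*1000*(7.9e-06 - 9.8e-06)*470 = -52.7 MPa

-52.7


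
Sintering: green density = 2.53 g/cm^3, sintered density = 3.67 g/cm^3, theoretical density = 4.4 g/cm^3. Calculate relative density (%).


Relative = 3.67 / 4.4 * 100 = 83.4%

83.4


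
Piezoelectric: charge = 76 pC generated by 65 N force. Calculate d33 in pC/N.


d33 = 76 / 65 = 1.2 pC/N

1.2


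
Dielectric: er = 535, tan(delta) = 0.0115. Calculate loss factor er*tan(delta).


Loss = 535 * 0.0115 = 6.153

6.153


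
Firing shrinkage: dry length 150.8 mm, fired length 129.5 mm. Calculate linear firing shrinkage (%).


FS = (150.8 - 129.5) / 150.8 * 100 = 14.12%

14.12


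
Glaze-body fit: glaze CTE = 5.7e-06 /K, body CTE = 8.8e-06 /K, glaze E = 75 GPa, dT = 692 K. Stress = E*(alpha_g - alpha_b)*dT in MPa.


Stress = 75*1000*(5.7e-06 - 8.8e-06)*692 = -160.9 MPa

-160.9


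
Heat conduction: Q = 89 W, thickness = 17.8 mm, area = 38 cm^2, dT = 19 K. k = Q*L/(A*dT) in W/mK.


k = 89*17.8/1000/(38/10000*19) = 21.94 W/mK

21.94


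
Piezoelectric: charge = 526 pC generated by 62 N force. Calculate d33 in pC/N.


d33 = 526 / 62 = 8.5 pC/N

8.5


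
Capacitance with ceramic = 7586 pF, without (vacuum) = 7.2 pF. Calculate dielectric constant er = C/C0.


er = 7586 / 7.2 = 1053.61

1053.61


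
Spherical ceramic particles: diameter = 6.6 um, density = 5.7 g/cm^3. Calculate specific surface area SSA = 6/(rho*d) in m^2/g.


SSA = 6 / (5.7 * 6.6) = 0.159 m^2/g

0.159


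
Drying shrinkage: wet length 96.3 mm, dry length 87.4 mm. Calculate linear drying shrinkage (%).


DS = (96.3 - 87.4) / 96.3 * 100 = 9.24%

9.24


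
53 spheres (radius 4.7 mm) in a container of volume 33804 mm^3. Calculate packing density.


V_sphere = 4/3*pi*4.7^3 = 434.8928 mm^3
Total V = 53*434.8928 = 23049.3184 mm^3
PD = 23049.3184 / 33804 = 0.682

0.682


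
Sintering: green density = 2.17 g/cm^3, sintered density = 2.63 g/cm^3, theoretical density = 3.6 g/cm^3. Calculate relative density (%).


Relative = 2.63 / 3.6 * 100 = 73.1%

73.1


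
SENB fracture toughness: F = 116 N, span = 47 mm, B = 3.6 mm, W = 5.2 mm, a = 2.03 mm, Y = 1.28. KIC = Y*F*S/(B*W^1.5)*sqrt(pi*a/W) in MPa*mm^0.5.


KIC = 1.28*116*47/(3.6*5.2^1.5)*sqrt(pi*2.03/5.2) = 181.04

181.04


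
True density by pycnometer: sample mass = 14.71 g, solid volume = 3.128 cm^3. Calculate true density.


TD = 14.71 / 3.128 = 4.703 g/cm^3

4.703


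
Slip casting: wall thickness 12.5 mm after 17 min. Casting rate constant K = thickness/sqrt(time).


K = 12.5 / sqrt(17) = 12.5 / 4.1231 = 3.032 mm/min^0.5

3.032


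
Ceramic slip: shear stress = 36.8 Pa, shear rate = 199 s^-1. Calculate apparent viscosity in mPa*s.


eta = tau/gamma * 1000 = 36.8/199 * 1000 = 184.9 mPa*s

184.9


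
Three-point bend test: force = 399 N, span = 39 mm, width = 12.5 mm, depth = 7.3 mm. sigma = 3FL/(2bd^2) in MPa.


sigma = 3*399*39/(2*12.5*7.3^2) = 35.0 MPa

35.0


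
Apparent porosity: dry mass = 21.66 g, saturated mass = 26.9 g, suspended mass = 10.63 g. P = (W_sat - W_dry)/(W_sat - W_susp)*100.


P = (26.9 - 21.66) / (26.9 - 10.63) * 100 = 5.24 / 16.27 * 100 = 32.2%

32.2


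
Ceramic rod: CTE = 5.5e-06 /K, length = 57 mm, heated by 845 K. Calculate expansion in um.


dL = 5.5e-06 * 57 * 845 * 1000 = 264.908 um

264.908


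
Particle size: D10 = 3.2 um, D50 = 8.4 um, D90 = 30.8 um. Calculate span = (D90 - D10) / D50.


Span = (30.8 - 3.2) / 8.4 = 27.6 / 8.4 = 3.286

3.286


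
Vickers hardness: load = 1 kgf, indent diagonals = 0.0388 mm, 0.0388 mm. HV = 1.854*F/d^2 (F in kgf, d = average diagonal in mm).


d_avg = (0.0388+0.0388)/2 = 0.0388 mm
HV = 1.854*1/0.0388^2 = 1232

1232


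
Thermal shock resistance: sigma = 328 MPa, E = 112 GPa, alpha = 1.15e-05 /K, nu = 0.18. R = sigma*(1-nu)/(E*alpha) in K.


R = 328*(1-0.18)/(112*1000*1.15e-05) = 209 K

209


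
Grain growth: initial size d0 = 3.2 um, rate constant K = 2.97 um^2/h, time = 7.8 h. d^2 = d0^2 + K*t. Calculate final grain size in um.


d^2 = 3.2^2 + 2.97*7.8 = 33.406
d = sqrt(33.406) = 5.78 um

5.78


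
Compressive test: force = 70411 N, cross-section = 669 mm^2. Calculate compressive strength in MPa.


CS = 70411 / 669 = 105.2 MPa

105.2


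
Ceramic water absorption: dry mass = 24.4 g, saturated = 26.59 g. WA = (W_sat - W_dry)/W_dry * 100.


WA = (26.59 - 24.4) / 24.4 * 100 = 8.98%

8.98


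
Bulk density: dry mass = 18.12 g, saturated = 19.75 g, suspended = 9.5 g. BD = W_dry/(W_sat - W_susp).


BD = 18.12 / (19.75 - 9.5) = 18.12 / 10.25 = 1.768 g/cm^3

1.768


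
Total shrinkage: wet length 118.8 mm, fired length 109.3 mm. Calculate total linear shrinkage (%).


TS = (118.8 - 109.3) / 118.8 * 100 = 8.0%

8.0


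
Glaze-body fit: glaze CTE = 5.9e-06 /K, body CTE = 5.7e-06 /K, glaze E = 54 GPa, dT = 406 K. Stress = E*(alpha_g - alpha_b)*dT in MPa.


Stress = 54*1000*(5.9e-06 - 5.7e-06)*406 = 4.4 MPa

4.4


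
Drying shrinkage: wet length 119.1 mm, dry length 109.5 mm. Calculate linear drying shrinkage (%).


DS = (119.1 - 109.5) / 119.1 * 100 = 8.06%

8.06


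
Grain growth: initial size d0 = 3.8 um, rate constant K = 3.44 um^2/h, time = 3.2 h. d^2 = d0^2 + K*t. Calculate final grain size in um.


d^2 = 3.8^2 + 3.44*3.2 = 25.448
d = sqrt(25.448) = 5.04 um

5.04


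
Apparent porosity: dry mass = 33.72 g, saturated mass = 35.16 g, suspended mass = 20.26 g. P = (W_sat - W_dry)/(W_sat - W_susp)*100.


P = (35.16 - 33.72) / (35.16 - 20.26) * 100 = 1.44 / 14.9 * 100 = 9.7%

9.7


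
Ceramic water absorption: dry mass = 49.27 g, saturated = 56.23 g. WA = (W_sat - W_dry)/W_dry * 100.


WA = (56.23 - 49.27) / 49.27 * 100 = 14.13%

14.13


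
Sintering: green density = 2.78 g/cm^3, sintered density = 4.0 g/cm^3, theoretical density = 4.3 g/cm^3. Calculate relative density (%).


Relative = 4.0 / 4.3 * 100 = 93.0%

93.0


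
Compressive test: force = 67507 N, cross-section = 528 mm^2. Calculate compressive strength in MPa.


CS = 67507 / 528 = 127.9 MPa

127.9


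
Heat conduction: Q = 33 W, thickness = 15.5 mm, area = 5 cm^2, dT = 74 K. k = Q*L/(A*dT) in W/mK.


k = 33*15.5/1000/(5/10000*74) = 13.82 W/mK

13.82


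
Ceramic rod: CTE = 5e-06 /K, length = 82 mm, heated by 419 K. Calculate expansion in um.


dL = 5e-06 * 82 * 419 * 1000 = 171.79 um

171.79


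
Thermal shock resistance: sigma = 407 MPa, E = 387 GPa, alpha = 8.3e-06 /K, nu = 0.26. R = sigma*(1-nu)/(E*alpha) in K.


R = 407*(1-0.26)/(387*1000*8.3e-06) = 94 K

94


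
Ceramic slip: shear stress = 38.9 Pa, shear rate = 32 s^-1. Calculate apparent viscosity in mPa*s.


eta = tau/gamma * 1000 = 38.9/32 * 1000 = 1215.6 mPa*s

1215.6


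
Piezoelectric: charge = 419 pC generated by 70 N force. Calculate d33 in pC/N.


d33 = 419 / 70 = 6.0 pC/N

6.0


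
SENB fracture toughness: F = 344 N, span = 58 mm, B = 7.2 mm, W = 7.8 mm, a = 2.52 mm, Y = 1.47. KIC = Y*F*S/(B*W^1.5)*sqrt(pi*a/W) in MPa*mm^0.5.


KIC = 1.47*344*58/(7.2*7.8^1.5)*sqrt(pi*2.52/7.8) = 188.39

188.39


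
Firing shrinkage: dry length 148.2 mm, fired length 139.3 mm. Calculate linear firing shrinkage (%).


FS = (148.2 - 139.3) / 148.2 * 100 = 6.01%

6.01


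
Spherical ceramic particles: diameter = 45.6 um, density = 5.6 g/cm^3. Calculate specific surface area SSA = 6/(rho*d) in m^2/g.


SSA = 6 / (5.6 * 45.6) = 0.023 m^2/g

0.023


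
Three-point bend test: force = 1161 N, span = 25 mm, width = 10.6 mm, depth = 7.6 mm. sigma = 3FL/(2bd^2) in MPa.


sigma = 3*1161*25/(2*10.6*7.6^2) = 71.1 MPa

71.1


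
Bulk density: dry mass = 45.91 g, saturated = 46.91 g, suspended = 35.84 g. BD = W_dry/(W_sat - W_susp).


BD = 45.91 / (46.91 - 35.84) = 45.91 / 11.07 = 4.147 g/cm^3

4.147


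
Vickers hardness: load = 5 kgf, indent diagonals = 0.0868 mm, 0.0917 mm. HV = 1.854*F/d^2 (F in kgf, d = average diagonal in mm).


d_avg = (0.0868+0.0917)/2 = 0.08925 mm
HV = 1.854*5/0.08925^2 = 1164

1164


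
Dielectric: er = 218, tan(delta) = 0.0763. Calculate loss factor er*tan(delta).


Loss = 218 * 0.0763 = 16.633

16.633


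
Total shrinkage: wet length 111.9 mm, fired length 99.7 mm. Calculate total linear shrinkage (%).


TS = (111.9 - 99.7) / 111.9 * 100 = 10.9%

10.9


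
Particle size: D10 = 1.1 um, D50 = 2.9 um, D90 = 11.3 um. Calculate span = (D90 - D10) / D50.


Span = (11.3 - 1.1) / 2.9 = 10.2 / 2.9 = 3.517

3.517


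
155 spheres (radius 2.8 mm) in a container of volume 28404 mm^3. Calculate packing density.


V_sphere = 4/3*pi*2.8^3 = 91.9523 mm^3
Total V = 155*91.9523 = 14252.6065 mm^3
PD = 14252.6065 / 28404 = 0.502

0.502


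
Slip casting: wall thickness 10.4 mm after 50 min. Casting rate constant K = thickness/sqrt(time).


K = 10.4 / sqrt(50) = 10.4 / 7.0711 = 1.471 mm/min^0.5

1.471


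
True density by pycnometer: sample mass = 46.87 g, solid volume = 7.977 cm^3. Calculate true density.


TD = 46.87 / 7.977 = 5.876 g/cm^3

5.876


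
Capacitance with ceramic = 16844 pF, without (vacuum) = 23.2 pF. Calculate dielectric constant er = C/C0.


er = 16844 / 23.2 = 726.03

726.03


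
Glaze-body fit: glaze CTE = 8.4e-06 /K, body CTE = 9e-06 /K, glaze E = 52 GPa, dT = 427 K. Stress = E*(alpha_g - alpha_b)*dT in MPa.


Stress = 52*1000*(8.4e-06 - 9e-06)*427 = -13.3 MPa

-13.3


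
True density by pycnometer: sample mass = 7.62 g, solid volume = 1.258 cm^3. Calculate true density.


TD = 7.62 / 1.258 = 6.057 g/cm^3

6.057


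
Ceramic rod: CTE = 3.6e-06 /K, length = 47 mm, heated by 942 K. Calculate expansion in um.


dL = 3.6e-06 * 47 * 942 * 1000 = 159.386 um

159.386


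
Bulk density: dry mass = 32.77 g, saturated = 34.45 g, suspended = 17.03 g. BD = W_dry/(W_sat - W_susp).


BD = 32.77 / (34.45 - 17.03) = 32.77 / 17.42 = 1.881 g/cm^3

1.881


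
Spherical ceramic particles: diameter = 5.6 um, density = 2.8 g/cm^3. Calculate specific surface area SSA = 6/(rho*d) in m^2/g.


SSA = 6 / (2.8 * 5.6) = 0.383 m^2/g

0.383


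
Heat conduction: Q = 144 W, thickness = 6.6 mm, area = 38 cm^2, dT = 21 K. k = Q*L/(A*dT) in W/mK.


k = 144*6.6/1000/(38/10000*21) = 11.91 W/mK

11.91


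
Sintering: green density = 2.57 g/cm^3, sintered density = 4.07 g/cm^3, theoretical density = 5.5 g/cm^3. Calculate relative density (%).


Relative = 4.07 / 5.5 * 100 = 74.0%

74.0


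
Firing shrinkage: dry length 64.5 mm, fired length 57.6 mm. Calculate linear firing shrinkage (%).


FS = (64.5 - 57.6) / 64.5 * 100 = 10.7%

10.7


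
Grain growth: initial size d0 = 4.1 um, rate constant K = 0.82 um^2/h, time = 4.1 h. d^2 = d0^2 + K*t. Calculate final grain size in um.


d^2 = 4.1^2 + 0.82*4.1 = 20.172
d = sqrt(20.172) = 4.49 um

4.49


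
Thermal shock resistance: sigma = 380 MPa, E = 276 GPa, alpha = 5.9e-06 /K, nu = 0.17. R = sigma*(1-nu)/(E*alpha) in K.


R = 380*(1-0.17)/(276*1000*5.9e-06) = 194 K

194


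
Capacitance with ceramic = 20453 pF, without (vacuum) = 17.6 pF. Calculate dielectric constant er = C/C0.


er = 20453 / 17.6 = 1162.1

1162.1


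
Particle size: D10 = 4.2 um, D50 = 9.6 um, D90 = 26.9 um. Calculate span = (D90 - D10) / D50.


Span = (26.9 - 4.2) / 9.6 = 22.7 / 9.6 = 2.365

2.365


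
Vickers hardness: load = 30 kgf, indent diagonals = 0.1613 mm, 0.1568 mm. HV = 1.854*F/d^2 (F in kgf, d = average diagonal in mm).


d_avg = (0.1613+0.1568)/2 = 0.15905 mm
HV = 1.854*30/0.15905^2 = 2199

2199


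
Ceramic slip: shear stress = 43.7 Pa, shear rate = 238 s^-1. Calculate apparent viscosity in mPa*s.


eta = tau/gamma * 1000 = 43.7/238 * 1000 = 183.6 mPa*s

183.6


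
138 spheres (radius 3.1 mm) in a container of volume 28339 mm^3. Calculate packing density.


V_sphere = 4/3*pi*3.1^3 = 124.7882 mm^3
Total V = 138*124.7882 = 17220.7716 mm^3
PD = 17220.7716 / 28339 = 0.608

0.608


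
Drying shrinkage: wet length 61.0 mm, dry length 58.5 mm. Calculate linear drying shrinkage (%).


DS = (61.0 - 58.5) / 61.0 * 100 = 4.1%

4.1


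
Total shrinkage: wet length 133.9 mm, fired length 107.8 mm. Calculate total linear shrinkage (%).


TS = (133.9 - 107.8) / 133.9 * 100 = 19.49%

19.49


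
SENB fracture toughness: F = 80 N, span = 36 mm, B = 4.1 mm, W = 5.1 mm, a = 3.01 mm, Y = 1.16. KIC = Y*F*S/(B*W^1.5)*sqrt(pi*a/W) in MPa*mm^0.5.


KIC = 1.16*80*36/(4.1*5.1^1.5)*sqrt(pi*3.01/5.1) = 96.34

96.34


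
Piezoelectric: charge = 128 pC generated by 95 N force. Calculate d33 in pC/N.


d33 = 128 / 95 = 1.3 pC/N

1.3


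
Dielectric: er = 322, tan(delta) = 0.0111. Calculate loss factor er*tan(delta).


Loss = 322 * 0.0111 = 3.574

3.574


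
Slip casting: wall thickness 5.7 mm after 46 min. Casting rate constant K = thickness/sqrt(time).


K = 5.7 / sqrt(46) = 5.7 / 6.7823 = 0.84 mm/min^0.5

0.84


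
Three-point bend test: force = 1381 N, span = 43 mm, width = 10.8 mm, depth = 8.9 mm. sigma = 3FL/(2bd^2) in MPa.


sigma = 3*1381*43/(2*10.8*8.9^2) = 104.1 MPa

104.1


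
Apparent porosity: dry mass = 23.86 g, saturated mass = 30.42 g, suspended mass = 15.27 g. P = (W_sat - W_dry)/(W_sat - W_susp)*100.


P = (30.42 - 23.86) / (30.42 - 15.27) * 100 = 6.56 / 15.15 * 100 = 43.3%

43.3


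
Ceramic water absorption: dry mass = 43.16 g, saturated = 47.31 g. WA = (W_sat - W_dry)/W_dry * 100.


WA = (47.31 - 43.16) / 43.16 * 100 = 9.62%

9.62


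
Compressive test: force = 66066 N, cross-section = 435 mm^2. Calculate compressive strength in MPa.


CS = 66066 / 435 = 151.9 MPa

151.9


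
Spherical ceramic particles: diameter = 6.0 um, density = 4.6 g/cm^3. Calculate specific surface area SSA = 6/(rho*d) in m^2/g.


SSA = 6 / (4.6 * 6.0) = 0.217 m^2/g

0.217


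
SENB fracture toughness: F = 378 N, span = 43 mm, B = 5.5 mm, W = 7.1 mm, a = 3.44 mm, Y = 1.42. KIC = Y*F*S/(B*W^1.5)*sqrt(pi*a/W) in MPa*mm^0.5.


KIC = 1.42*378*43/(5.5*7.1^1.5)*sqrt(pi*3.44/7.1) = 273.67

273.67


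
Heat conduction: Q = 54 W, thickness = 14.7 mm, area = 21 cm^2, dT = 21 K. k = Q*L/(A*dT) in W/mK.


k = 54*14.7/1000/(21/10000*21) = 18.0 W/mK

18.0


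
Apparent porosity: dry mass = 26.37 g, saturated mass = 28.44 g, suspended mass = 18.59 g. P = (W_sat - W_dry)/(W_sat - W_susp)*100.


P = (28.44 - 26.37) / (28.44 - 18.59) * 100 = 2.07 / 9.85 * 100 = 21.0%

21.0


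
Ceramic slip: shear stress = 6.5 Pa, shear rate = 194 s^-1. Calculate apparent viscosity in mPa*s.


eta = tau/gamma * 1000 = 6.5/194 * 1000 = 33.5 mPa*s

33.5


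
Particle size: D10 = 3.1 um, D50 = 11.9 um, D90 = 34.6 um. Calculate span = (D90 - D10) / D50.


Span = (34.6 - 3.1) / 11.9 = 31.5 / 11.9 = 2.647

2.647


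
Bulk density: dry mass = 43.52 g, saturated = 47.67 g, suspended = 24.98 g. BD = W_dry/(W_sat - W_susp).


BD = 43.52 / (47.67 - 24.98) = 43.52 / 22.69 = 1.918 g/cm^3

1.918


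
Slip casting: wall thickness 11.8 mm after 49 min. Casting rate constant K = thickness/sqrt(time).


K = 11.8 / sqrt(49) = 11.8 / 7.0 = 1.686 mm/min^0.5

1.686


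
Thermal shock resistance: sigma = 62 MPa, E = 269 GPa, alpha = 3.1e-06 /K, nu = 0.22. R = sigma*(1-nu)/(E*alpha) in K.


R = 62*(1-0.22)/(269*1000*3.1e-06) = 58 K

58


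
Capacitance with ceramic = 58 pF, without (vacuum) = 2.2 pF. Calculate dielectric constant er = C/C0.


er = 58 / 2.2 = 26.36

26.36


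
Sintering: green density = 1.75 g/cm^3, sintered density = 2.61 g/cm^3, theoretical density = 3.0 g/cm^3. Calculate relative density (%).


Relative = 2.61 / 3.0 * 100 = 87.0%

87.0


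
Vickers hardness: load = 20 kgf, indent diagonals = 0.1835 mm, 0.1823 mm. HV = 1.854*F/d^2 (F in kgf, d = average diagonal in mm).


d_avg = (0.1835+0.1823)/2 = 0.1829 mm
HV = 1.854*20/0.1829^2 = 1108

1108


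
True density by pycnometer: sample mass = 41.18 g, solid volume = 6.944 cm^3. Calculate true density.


TD = 41.18 / 6.944 = 5.93 g/cm^3

5.93


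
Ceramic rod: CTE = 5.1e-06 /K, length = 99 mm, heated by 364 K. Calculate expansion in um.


dL = 5.1e-06 * 99 * 364 * 1000 = 183.784 um

183.784


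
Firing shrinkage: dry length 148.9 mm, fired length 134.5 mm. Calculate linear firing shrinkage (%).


FS = (148.9 - 134.5) / 148.9 * 100 = 9.67%

9.67


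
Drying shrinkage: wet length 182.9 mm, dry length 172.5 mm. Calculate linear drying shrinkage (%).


DS = (182.9 - 172.5) / 182.9 * 100 = 5.69%

5.69


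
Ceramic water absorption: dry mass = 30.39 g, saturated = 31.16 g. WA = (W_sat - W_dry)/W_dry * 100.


WA = (31.16 - 30.39) / 30.39 * 100 = 2.53%

2.53


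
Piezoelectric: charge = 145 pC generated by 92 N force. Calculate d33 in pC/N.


d33 = 145 / 92 = 1.6 pC/N

1.6


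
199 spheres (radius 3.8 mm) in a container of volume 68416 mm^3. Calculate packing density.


V_sphere = 4/3*pi*3.8^3 = 229.8473 mm^3
Total V = 199*229.8473 = 45739.6127 mm^3
PD = 45739.6127 / 68416 = 0.669

0.669


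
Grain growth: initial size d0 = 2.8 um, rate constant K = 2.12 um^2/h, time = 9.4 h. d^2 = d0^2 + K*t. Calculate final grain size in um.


d^2 = 2.8^2 + 2.12*9.4 = 27.768
d = sqrt(27.768) = 5.27 um

5.27


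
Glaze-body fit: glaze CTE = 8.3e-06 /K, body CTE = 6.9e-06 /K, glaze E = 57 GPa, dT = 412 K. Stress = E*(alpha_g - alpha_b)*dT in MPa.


Stress = 57*1000*(8.3e-06 - 6.9e-06)*412 = 32.9 MPa

32.9


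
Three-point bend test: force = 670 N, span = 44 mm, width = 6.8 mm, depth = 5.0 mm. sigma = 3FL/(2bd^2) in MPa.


sigma = 3*670*44/(2*6.8*5.0^2) = 260.1 MPa

260.1


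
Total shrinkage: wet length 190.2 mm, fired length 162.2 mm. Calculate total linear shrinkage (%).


TS = (190.2 - 162.2) / 190.2 * 100 = 14.72%

14.72


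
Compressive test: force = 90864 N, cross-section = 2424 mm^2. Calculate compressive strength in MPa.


CS = 90864 / 2424 = 37.5 MPa

37.5


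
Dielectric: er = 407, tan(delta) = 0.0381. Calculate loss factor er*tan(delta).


Loss = 407 * 0.0381 = 15.507

15.507


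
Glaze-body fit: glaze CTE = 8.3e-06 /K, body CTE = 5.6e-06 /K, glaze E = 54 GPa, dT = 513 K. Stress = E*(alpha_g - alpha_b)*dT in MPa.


Stress = 54*1000*(8.3e-06 - 5.6e-06)*513 = 74.8 MPa

74.8


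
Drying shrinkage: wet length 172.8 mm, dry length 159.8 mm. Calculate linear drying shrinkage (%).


DS = (172.8 - 159.8) / 172.8 * 100 = 7.52%

7.52


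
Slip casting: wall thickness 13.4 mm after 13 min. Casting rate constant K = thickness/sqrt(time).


K = 13.4 / sqrt(13) = 13.4 / 3.6056 = 3.716 mm/min^0.5

3.716


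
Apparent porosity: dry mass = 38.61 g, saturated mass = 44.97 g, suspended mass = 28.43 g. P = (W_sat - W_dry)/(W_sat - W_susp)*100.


P = (44.97 - 38.61) / (44.97 - 28.43) * 100 = 6.36 / 16.54 * 100 = 38.5%

38.5


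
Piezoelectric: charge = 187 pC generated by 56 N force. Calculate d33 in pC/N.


d33 = 187 / 56 = 3.3 pC/N

3.3


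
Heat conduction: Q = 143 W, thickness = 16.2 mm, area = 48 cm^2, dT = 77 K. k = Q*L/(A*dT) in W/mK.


k = 143*16.2/1000/(48/10000*77) = 6.27 W/mK

6.27


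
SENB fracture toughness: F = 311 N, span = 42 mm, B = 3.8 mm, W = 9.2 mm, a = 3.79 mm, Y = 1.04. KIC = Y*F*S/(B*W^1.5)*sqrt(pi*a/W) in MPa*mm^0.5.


KIC = 1.04*311*42/(3.8*9.2^1.5)*sqrt(pi*3.79/9.2) = 145.74

145.74


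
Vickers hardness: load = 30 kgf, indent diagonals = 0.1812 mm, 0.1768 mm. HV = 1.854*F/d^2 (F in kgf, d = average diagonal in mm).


d_avg = (0.1812+0.1768)/2 = 0.179 mm
HV = 1.854*30/0.179^2 = 1736

1736


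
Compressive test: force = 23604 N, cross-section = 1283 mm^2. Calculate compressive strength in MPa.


CS = 23604 / 1283 = 18.4 MPa

18.4


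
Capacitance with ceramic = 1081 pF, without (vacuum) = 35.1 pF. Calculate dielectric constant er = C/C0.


er = 1081 / 35.1 = 30.8

30.8


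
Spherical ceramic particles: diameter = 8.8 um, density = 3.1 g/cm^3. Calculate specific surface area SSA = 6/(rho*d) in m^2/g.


SSA = 6 / (3.1 * 8.8) = 0.22 m^2/g

0.22


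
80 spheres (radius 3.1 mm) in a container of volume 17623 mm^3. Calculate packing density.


V_sphere = 4/3*pi*3.1^3 = 124.7882 mm^3
Total V = 80*124.7882 = 9983.056 mm^3
PD = 9983.056 / 17623 = 0.566

0.566


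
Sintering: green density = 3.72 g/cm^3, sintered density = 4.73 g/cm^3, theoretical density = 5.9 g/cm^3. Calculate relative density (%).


Relative = 4.73 / 5.9 * 100 = 80.2%

80.2


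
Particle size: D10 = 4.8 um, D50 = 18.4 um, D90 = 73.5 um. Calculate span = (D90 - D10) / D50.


Span = (73.5 - 4.8) / 18.4 = 68.7 / 18.4 = 3.734

3.734


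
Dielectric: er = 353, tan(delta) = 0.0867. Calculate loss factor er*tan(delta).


Loss = 353 * 0.0867 = 30.605

30.605


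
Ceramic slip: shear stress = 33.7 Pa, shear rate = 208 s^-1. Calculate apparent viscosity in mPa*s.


eta = tau/gamma * 1000 = 33.7/208 * 1000 = 162.0 mPa*s

162.0


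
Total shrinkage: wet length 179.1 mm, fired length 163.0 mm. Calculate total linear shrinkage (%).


TS = (179.1 - 163.0) / 179.1 * 100 = 8.99%

8.99


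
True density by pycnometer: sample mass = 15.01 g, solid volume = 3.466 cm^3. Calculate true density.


TD = 15.01 / 3.466 = 4.331 g/cm^3

4.331


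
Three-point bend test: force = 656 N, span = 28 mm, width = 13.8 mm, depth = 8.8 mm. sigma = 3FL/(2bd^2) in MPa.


sigma = 3*656*28/(2*13.8*8.8^2) = 25.8 MPa

25.8


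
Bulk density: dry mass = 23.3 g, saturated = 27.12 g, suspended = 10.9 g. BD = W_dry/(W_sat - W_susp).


BD = 23.3 / (27.12 - 10.9) = 23.3 / 16.22 = 1.436 g/cm^3

1.436


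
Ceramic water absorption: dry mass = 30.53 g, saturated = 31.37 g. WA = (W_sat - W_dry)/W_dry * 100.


WA = (31.37 - 30.53) / 30.53 * 100 = 2.75%

2.75


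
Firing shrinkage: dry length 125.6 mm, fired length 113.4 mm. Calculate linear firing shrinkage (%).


FS = (125.6 - 113.4) / 125.6 * 100 = 9.71%

9.71


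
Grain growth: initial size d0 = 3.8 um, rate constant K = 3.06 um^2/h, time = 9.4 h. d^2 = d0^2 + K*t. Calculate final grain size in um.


d^2 = 3.8^2 + 3.06*9.4 = 43.204
d = sqrt(43.204) = 6.57 um

6.57


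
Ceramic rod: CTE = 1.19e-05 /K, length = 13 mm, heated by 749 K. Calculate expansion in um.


dL = 1.19e-05 * 13 * 749 * 1000 = 115.87 um

115.87


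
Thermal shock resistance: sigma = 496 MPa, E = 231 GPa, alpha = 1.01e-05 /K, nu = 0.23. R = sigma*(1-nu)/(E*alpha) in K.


R = 496*(1-0.23)/(231*1000*1.01e-05) = 164 K

164


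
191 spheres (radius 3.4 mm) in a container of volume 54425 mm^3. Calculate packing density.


V_sphere = 4/3*pi*3.4^3 = 164.6362 mm^3
Total V = 191*164.6362 = 31445.5142 mm^3
PD = 31445.5142 / 54425 = 0.578

0.578


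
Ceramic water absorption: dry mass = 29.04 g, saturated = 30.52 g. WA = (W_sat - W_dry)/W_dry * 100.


WA = (30.52 - 29.04) / 29.04 * 100 = 5.1%

5.1


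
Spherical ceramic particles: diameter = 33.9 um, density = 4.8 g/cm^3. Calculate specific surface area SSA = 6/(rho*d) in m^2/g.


SSA = 6 / (4.8 * 33.9) = 0.037 m^2/g

0.037


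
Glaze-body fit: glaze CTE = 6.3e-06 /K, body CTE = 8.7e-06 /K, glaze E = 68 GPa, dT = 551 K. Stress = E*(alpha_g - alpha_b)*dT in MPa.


Stress = 68*1000*(6.3e-06 - 8.7e-06)*551 = -89.9 MPa

-89.9


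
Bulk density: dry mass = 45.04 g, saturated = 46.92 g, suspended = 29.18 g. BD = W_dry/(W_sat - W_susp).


BD = 45.04 / (46.92 - 29.18) = 45.04 / 17.74 = 2.539 g/cm^3

2.539


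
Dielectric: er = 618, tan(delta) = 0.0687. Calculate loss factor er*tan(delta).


Loss = 618 * 0.0687 = 42.457

42.457


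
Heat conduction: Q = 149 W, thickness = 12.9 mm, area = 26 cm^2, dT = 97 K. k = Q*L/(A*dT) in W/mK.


k = 149*12.9/1000/(26/10000*97) = 7.62 W/mK

7.62


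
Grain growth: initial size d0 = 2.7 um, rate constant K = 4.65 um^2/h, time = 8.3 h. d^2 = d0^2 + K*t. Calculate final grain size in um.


d^2 = 2.7^2 + 4.65*8.3 = 45.885
d = sqrt(45.885) = 6.77 um

6.77


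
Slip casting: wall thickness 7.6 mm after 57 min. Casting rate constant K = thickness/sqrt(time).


K = 7.6 / sqrt(57) = 7.6 / 7.5498 = 1.007 mm/min^0.5

1.007


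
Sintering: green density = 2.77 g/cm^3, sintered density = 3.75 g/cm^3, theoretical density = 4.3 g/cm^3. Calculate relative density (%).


Relative = 3.75 / 4.3 * 100 = 87.2%

87.2


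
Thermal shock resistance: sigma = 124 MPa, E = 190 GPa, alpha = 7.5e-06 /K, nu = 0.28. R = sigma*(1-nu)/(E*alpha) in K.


R = 124*(1-0.28)/(190*1000*7.5e-06) = 63 K

63


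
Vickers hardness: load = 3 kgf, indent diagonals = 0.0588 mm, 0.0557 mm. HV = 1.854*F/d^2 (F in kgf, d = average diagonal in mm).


d_avg = (0.0588+0.0557)/2 = 0.05725 mm
HV = 1.854*3/0.05725^2 = 1697

1697


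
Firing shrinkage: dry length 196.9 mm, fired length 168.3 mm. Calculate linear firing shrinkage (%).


FS = (196.9 - 168.3) / 196.9 * 100 = 14.53%

14.53


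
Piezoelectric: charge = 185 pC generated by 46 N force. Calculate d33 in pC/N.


d33 = 185 / 46 = 4.0 pC/N

4.0


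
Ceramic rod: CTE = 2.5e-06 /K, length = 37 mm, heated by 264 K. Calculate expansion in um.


dL = 2.5e-06 * 37 * 264 * 1000 = 24.42 um

24.42


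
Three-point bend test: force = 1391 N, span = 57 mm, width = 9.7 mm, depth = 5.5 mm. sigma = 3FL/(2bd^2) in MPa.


sigma = 3*1391*57/(2*9.7*5.5^2) = 405.3 MPa

405.3


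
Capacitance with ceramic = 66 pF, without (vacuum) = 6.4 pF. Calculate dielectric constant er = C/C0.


er = 66 / 6.4 = 10.31

10.31


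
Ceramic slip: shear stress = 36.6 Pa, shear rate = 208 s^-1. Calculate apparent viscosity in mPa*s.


eta = tau/gamma * 1000 = 36.6/208 * 1000 = 176.0 mPa*s

176.0


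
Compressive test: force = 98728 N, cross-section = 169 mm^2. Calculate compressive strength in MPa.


CS = 98728 / 169 = 584.2 MPa

584.2


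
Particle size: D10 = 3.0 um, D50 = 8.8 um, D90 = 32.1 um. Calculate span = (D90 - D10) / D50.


Span = (32.1 - 3.0) / 8.8 = 29.1 / 8.8 = 3.307

3.307


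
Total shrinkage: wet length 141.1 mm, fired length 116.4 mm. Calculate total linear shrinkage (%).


TS = (141.1 - 116.4) / 141.1 * 100 = 17.51%

17.51


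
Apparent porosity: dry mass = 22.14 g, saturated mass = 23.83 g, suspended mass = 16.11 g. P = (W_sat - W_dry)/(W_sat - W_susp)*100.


P = (23.83 - 22.14) / (23.83 - 16.11) * 100 = 1.69 / 7.72 * 100 = 21.9%

21.9


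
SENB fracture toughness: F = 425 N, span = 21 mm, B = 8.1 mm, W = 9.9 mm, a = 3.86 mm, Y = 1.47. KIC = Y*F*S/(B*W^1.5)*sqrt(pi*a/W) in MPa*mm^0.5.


KIC = 1.47*425*21/(8.1*9.9^1.5)*sqrt(pi*3.86/9.9) = 57.55

57.55


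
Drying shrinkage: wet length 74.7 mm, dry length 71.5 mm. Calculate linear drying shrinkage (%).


DS = (74.7 - 71.5) / 74.7 * 100 = 4.28%

4.28


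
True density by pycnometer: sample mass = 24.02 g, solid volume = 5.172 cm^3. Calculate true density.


TD = 24.02 / 5.172 = 4.644 g/cm^3

4.644


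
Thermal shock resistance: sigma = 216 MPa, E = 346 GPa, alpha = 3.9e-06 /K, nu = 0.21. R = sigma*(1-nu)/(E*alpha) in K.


R = 216*(1-0.21)/(346*1000*3.9e-06) = 126 K

126


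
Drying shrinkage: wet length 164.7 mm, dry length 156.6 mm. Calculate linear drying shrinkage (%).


DS = (164.7 - 156.6) / 164.7 * 100 = 4.92%

4.92


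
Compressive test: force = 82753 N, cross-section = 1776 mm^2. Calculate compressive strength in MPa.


CS = 82753 / 1776 = 46.6 MPa

46.6


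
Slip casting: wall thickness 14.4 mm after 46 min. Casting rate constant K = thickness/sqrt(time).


K = 14.4 / sqrt(46) = 14.4 / 6.7823 = 2.123 mm/min^0.5

2.123


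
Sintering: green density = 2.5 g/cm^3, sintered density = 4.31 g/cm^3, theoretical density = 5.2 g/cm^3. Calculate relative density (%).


Relative = 4.31 / 5.2 * 100 = 82.9%

82.9


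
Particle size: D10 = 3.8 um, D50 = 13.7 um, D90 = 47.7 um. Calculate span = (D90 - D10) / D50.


Span = (47.7 - 3.8) / 13.7 = 43.9 / 13.7 = 3.204

3.204


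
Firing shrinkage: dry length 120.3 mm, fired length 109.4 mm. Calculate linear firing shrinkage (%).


FS = (120.3 - 109.4) / 120.3 * 100 = 9.06%

9.06


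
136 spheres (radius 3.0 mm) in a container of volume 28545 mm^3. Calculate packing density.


V_sphere = 4/3*pi*3.0^3 = 113.0973 mm^3
Total V = 136*113.0973 = 15381.2328 mm^3
PD = 15381.2328 / 28545 = 0.539

0.539


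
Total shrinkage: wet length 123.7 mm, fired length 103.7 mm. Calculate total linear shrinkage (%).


TS = (123.7 - 103.7) / 123.7 * 100 = 16.17%

16.17


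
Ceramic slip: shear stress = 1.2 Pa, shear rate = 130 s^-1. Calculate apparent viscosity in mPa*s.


eta = tau/gamma * 1000 = 1.2/130 * 1000 = 9.2 mPa*s

9.2


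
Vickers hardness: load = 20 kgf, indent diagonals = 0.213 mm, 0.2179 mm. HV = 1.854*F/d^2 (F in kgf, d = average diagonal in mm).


d_avg = (0.213+0.2179)/2 = 0.21545 mm
HV = 1.854*20/0.21545^2 = 799

799


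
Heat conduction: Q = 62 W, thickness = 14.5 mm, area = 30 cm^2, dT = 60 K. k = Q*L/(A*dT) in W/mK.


k = 62*14.5/1000/(30/10000*60) = 4.99 W/mK

4.99


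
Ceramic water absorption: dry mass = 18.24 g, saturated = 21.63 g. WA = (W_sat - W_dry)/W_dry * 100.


WA = (21.63 - 18.24) / 18.24 * 100 = 18.59%

18.59


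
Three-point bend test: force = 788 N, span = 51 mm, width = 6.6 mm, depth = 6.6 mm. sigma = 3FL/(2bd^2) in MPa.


sigma = 3*788*51/(2*6.6*6.6^2) = 209.7 MPa

209.7


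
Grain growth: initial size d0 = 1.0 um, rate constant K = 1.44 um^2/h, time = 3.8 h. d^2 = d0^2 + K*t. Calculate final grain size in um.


d^2 = 1.0^2 + 1.44*3.8 = 6.472
d = sqrt(6.472) = 2.54 um

2.54


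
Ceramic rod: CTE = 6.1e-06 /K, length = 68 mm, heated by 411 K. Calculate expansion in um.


dL = 6.1e-06 * 68 * 411 * 1000 = 170.483 um

170.483


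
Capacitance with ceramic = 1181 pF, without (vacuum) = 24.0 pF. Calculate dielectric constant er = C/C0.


er = 1181 / 24.0 = 49.21

49.21


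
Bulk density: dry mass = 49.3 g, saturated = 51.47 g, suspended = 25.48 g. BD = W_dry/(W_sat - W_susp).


BD = 49.3 / (51.47 - 25.48) = 49.3 / 25.99 = 1.897 g/cm^3

1.897


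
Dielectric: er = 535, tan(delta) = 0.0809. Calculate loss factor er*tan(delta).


Loss = 535 * 0.0809 = 43.282

43.282


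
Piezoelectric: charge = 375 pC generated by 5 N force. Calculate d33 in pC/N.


d33 = 375 / 5 = 75.0 pC/N

75.0


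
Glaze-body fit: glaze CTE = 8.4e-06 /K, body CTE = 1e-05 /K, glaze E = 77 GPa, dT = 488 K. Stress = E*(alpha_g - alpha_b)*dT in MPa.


Stress = 77*1000*(8.4e-06 - 1e-05)*488 = -60.1 MPa

-60.1


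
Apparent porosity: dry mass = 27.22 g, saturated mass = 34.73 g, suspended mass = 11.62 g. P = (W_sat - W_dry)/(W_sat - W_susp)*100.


P = (34.73 - 27.22) / (34.73 - 11.62) * 100 = 7.51 / 23.11 * 100 = 32.5%

32.5


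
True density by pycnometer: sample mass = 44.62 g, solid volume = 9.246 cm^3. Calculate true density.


TD = 44.62 / 9.246 = 4.826 g/cm^3

4.826


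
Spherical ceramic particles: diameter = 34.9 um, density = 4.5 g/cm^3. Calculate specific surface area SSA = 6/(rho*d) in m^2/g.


SSA = 6 / (4.5 * 34.9) = 0.038 m^2/g

0.038


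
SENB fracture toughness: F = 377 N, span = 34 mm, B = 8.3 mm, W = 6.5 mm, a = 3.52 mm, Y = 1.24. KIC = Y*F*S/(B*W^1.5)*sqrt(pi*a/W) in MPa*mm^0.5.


KIC = 1.24*377*34/(8.3*6.5^1.5)*sqrt(pi*3.52/6.5) = 150.72

150.72


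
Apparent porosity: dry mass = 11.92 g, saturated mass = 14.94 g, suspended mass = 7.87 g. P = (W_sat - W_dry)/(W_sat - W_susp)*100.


P = (14.94 - 11.92) / (14.94 - 7.87) * 100 = 3.02 / 7.07 * 100 = 42.7%

42.7


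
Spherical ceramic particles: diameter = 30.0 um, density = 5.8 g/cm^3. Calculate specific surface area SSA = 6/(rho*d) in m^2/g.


SSA = 6 / (5.8 * 30.0) = 0.034 m^2/g

0.034


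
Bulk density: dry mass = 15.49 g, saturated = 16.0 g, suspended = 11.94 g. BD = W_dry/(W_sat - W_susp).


BD = 15.49 / (16.0 - 11.94) = 15.49 / 4.06 = 3.815 g/cm^3

3.815


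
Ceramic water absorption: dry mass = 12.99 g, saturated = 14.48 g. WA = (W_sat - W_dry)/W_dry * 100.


WA = (14.48 - 12.99) / 12.99 * 100 = 11.47%

11.47


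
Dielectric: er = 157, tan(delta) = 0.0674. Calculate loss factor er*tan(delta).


Loss = 157 * 0.0674 = 10.582

10.582


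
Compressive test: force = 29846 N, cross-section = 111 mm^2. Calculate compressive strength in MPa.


CS = 29846 / 111 = 268.9 MPa

268.9


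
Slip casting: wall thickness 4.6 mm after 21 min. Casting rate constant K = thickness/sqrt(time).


K = 4.6 / sqrt(21) = 4.6 / 4.5826 = 1.004 mm/min^0.5

1.004


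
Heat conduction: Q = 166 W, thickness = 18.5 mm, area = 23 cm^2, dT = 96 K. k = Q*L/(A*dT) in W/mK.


k = 166*18.5/1000/(23/10000*96) = 13.91 W/mK

13.91


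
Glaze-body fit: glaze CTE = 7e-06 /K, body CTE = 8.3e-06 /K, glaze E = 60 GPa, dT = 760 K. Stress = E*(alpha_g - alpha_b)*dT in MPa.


Stress = 60*1000*(7e-06 - 8.3e-06)*760 = -59.3 MPa

-59.3


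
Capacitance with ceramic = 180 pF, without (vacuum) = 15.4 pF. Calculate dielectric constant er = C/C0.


er = 180 / 15.4 = 11.69

11.69


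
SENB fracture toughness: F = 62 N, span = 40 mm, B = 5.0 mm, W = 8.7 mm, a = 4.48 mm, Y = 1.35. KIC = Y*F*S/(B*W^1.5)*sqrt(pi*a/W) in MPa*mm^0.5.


KIC = 1.35*62*40/(5.0*8.7^1.5)*sqrt(pi*4.48/8.7) = 33.19

33.19


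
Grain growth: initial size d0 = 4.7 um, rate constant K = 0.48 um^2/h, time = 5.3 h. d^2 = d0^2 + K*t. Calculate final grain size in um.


d^2 = 4.7^2 + 0.48*5.3 = 24.634
d = sqrt(24.634) = 4.96 um

4.96


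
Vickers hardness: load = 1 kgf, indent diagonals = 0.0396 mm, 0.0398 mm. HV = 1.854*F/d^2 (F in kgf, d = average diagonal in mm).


d_avg = (0.0396+0.0398)/2 = 0.0397 mm
HV = 1.854*1/0.0397^2 = 1176

1176


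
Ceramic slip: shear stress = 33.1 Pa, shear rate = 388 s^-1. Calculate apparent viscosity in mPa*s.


eta = tau/gamma * 1000 = 33.1/388 * 1000 = 85.3 mPa*s

85.3


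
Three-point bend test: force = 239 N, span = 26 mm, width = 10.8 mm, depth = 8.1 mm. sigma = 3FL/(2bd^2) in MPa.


sigma = 3*239*26/(2*10.8*8.1^2) = 13.2 MPa

13.2


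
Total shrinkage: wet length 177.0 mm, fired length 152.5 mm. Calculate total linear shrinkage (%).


TS = (177.0 - 152.5) / 177.0 * 100 = 13.84%

13.84


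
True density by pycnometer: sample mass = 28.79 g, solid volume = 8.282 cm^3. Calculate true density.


TD = 28.79 / 8.282 = 3.476 g/cm^3

3.476


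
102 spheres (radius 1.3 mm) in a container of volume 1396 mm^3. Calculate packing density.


V_sphere = 4/3*pi*1.3^3 = 9.2028 mm^3
Total V = 102*9.2028 = 938.6856 mm^3
PD = 938.6856 / 1396 = 0.672

0.672


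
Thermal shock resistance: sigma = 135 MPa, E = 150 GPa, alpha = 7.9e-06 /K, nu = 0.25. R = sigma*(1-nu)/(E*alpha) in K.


R = 135*(1-0.25)/(150*1000*7.9e-06) = 85 K

85


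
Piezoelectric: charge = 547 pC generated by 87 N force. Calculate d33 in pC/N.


d33 = 547 / 87 = 6.3 pC/N

6.3


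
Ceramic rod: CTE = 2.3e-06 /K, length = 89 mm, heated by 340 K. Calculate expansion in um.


dL = 2.3e-06 * 89 * 340 * 1000 = 69.598 um

69.598


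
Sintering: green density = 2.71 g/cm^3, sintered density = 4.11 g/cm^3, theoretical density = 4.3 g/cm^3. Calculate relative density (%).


Relative = 4.11 / 4.3 * 100 = 95.6%

95.6
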